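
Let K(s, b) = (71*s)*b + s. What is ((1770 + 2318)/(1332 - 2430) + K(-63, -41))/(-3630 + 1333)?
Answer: -100646126/1261053 ≈ -79.811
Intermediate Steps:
K(s, b) = s + 71*b*s (K(s, b) = 71*b*s + s = s + 71*b*s)
((1770 + 2318)/(1332 - 2430) + K(-63, -41))/(-3630 + 1333) = ((1770 + 2318)/(1332 - 2430) - 63*(1 + 71*(-41)))/(-3630 + 1333) = (4088/(-1098) - 63*(1 - 2911))/(-2297) = (4088*(-1/1098) - 63*(-2910))*(-1/2297) = (-2044/549 + 183330)*(-1/2297) = (100646126/549)*(-1/2297) = -100646126/1261053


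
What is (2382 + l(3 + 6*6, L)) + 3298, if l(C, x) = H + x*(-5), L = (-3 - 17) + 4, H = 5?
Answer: 5765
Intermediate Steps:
L = -16 (L = -20 + 4 = -16)
l(C, x) = 5 - 5*x (l(C, x) = 5 + x*(-5) = 5 - 5*x)
(2382 + l(3 + 6*6, L)) + 3298 = (2382 + (5 - 5*(-16))) + 3298 = (2382 + (5 + 80)) + 3298 = (2382 + 85) + 3298 = 2467 + 3298 = 5765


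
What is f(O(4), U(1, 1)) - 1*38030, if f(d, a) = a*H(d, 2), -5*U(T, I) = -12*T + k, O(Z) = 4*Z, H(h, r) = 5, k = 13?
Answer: -38031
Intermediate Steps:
U(T, I) = -13/5 + 12*T/5 (U(T, I) = -(-12*T + 13)/5 = -(13 - 12*T)/5 = -13/5 + 12*T/5)
f(d, a) = 5*a (f(d, a) = a*5 = 5*a)
f(O(4), U(1, 1)) - 1*38030 = 5*(-13/5 + (12/5)*1) - 1*38030 = 5*(-13/5 + 12/5) - 38030 = 5*(-⅕) - 38030 = -1 - 38030 = -38031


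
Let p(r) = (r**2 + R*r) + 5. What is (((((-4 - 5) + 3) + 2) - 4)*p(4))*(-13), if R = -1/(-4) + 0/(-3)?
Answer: 2288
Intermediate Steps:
R = 1/4 (R = -1*(-1/4) + 0*(-1/3) = 1/4 + 0 = 1/4 ≈ 0.25000)
p(r) = 5 + r**2 + r/4 (p(r) = (r**2 + r/4) + 5 = 5 + r**2 + r/4)
(((((-4 - 5) + 3) + 2) - 4)*p(4))*(-13) = (((((-4 - 5) + 3) + 2) - 4)*(5 + 4**2 + (1/4)*4))*(-13) = ((((-9 + 3) + 2) - 4)*(5 + 16 + 1))*(-13) = (((-6 + 2) - 4)*22)*(-13) = ((-4 - 4)*22)*(-13) = -8*22*(-13) = -176*(-13) = 2288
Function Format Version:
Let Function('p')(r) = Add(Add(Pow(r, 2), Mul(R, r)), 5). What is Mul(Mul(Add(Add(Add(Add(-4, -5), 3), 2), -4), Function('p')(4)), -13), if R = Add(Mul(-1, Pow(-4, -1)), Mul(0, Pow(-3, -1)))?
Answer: 2288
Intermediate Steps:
R = Rational(1, 4) (R = Add(Mul(-1, Rational(-1, 4)), Mul(0, Rational(-1, 3))) = Add(Rational(1, 4), 0) = Rational(1, 4) ≈ 0.25000)
Function('p')(r) = Add(5, Pow(r, 2), Mul(Rational(1, 4), r)) (Function('p')(r) = Add(Add(Pow(r, 2), Mul(Rational(1, 4), r)), 5) = Add(5, Pow(r, 2), Mul(Rational(1, 4), r)))
Mul(Mul(Add(Add(Add(Add(-4, -5), 3), 2), -4), Function('p')(4)), -13) = Mul(Mul(Add(Add(Add(Add(-4, -5), 3), 2), -4), Add(5, Pow(4, 2), Mul(Rational(1, 4), 4))), -13) = Mul(Mul(Add(Add(Add(-9, 3), 2), -4), Add(5, 16, 1)), -13) = Mul(Mul(Add(Add(-6, 2), -4), 22), -13) = Mul(Mul(Add(-4, -4), 22), -13) = Mul(Mul(-8, 22), -13) = Mul(-176, -13) = 2288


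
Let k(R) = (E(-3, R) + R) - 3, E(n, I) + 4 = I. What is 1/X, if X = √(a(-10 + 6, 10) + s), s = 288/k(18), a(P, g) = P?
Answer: √1247/86 ≈ 0.41061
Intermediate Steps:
E(n, I) = -4 + I
k(R) = -7 + 2*R (k(R) = ((-4 + R) + R) - 3 = (-4 + 2*R) - 3 = -7 + 2*R)
s = 288/29 (s = 288/(-7 + 2*18) = 288/(-7 + 36) = 288/29 ≈ 9.9310)
X = 2*√1247/29 (X = √((-10 + 6) + 288/29) = √(-4 + 288/29) = √(172/29) = 2*√1247/29 ≈ 2.4354)
1/X = 1/(2*√1247/29) = √1247/86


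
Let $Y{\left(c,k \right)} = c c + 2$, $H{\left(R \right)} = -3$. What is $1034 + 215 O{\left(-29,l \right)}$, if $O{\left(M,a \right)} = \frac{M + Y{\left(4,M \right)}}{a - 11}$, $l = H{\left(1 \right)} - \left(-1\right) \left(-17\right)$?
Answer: $\frac{34419}{31} \approx 1110.3$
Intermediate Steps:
$l = -20$ ($l = -3 - \left(-1\right) \left(-17\right) = -3 - 17 = -20$)
$Y{\left(c,k \right)} = 2 + c^{2}$ ($Y{\left(c,k \right)} = c^{2} + 2 = 2 + c^{2}$)
$O{\left(M,a \right)} = \frac{18 + M}{-11 + a}$ ($O{\left(M,a \right)} = \frac{M + \left(2 + 4^{2}\right)}{a - 11} = \frac{M + \left(2 + 16\right)}{-11 + a} = \frac{M + 18}{-11 + a} = \frac{18 + M}{-11 + a}$)
$1034 + 215 O{\left(-29,l \right)} = 1034 + 215 \frac{18 - 29}{-11 - 20} = 1034 + 215 \frac{1}{-31} \left(-11\right) = 1034 + 215 \left(\left(- \frac{1}{31}\right) \left(-11\right)\right) = 1034 + 215 \cdot \frac{11}{31} = 1034 + \frac{2365}{31} = \frac{34419}{31}$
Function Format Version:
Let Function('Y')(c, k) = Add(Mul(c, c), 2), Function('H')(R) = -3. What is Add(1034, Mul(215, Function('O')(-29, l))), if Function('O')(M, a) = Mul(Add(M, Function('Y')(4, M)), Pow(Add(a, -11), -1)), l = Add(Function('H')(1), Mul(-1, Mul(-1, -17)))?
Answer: Rational(34419, 31) ≈ 1110.3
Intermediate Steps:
l = -20 (l = Add(-3, Mul(-1, Mul(-1, -17))) = Add(-3, Mul(-1, 17)) = Add(-3, -17) = -20)
Function('Y')(c, k) = Add(2, Pow(c, 2)) (Function('Y')(c, k) = Add(Pow(c, 2), 2) = Add(2, Pow(c, 2)))
Function('O')(M, a) = Mul(Pow(Add(-11, a), -1), Add(18, M)) (Function('O')(M, a) = Mul(Add(M, Add(2, Pow(4, 2))), Pow(Add(a, -11), -1)) = Mul(Add(M, Add(2, 16)), Pow(Add(-11, a), -1)) = Mul(Add(M, 18), Pow(Add(-11, a), -1)) = Mul(Add(18, M), Pow(Add(-11, a), -1)) = Mul(Pow(Add(-11, a), -1), Add(18, M)))
Add(1034, Mul(215, Function('O')(-29, l))) = Add(1034, Mul(215, Mul(Pow(Add(-11, -20), -1), Add(18, -29)))) = Add(1034, Mul(215, Mul(Pow(-31, -1), -11))) = Add(1034, Mul(215, Mul(Rational(-1, 31), -11))) = Add(1034, Mul(215, Rational(11, 31))) = Add(1034, Rational(2365, 31)) = Rational(34419, 31)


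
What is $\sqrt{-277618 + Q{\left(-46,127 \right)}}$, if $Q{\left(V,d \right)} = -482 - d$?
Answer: $i \sqrt{278227} \approx 527.47 i$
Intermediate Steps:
$\sqrt{-277618 + Q{\left(-46,127 \right)}} = \sqrt{-277618 - 609} = \sqrt{-278227} = i \sqrt{278227}$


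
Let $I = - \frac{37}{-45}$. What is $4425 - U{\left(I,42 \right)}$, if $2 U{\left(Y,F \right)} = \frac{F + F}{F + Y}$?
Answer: $\frac{8525085}{1927} \approx 4424.0$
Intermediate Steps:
$I = \frac{37}{45}$ ($I = \left(-37\right) \left(- \frac{1}{45}\right) = \frac{37}{45} \approx 0.82222$)
$U{\left(Y,F \right)} = \frac{F}{F + Y}$ ($U{\left(Y,F \right)} = \frac{\left(F + F\right) \frac{1}{F + Y}}{2} = \frac{2 F \frac{1}{F + Y}}{2} = \frac{F}{F + Y}$)
$4425 - U{\left(I,42 \right)} = 4425 - \frac{42}{42 + \frac{37}{45}} = 4425 - \frac{42}{\frac{1927}{45}} = 4425 - 42 \cdot \frac{45}{1927} = 4425 - \frac{1890}{1927} = \frac{8525085}{1927}$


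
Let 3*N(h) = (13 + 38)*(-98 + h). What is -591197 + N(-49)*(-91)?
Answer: -363788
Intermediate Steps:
N(h) = -1666 + 17*h (N(h) = ((13 + 38)*(-98 + h))/3 = (51*(-98 + h))/3 = (-4998 + 51*h)/3 = -1666 + 17*h)
-591197 + N(-49)*(-91) = -591197 + (-1666 + 17*(-49))*(-91) = -591197 + (-1666 - 833)*(-91) = -591197 - 2499*(-91) = -591197 + 227409 = -363788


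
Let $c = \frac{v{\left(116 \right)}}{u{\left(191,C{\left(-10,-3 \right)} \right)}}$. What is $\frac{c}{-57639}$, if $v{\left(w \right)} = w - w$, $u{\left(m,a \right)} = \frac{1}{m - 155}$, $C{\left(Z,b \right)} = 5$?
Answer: $0$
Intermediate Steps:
$u{\left(m,a \right)} = \frac{1}{-155 + m}$
$v{\left(w \right)} = 0$
$c = 0$ ($c = \frac{0}{\frac{1}{-155 + 191}} = \frac{0}{\frac{1}{36}} = 0 \frac{1}{\frac{1}{36}} = 0 \cdot 36 = 0$)
$\frac{c}{-57639} = \frac{0}{-57639} = 0 \left(- \frac{1}{57639}\right) = 0$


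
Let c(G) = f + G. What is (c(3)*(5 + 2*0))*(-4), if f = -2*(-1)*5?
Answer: -260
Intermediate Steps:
f = 10 (f = 2*5 = 10)
c(G) = 10 + G
(c(3)*(5 + 2*0))*(-4) = ((10 + 3)*(5 + 2*0))*(-4) = (13*(5 + 0))*(-4) = (13*5)*(-4) = 65*(-4) = -260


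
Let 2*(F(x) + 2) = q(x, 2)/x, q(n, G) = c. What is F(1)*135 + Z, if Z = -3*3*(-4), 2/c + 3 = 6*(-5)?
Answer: -2619/11 ≈ -238.09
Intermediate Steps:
c = -2/33 (c = 2/(-3 + 6*(-5)) = 2/(-3 - 30) = 2/(-33) = 2*(-1/33) = -2/33 ≈ -0.060606)
q(n, G) = -2/33
Z = 36 (Z = -9*(-4) = 36)
F(x) = -2 - 1/(33*x) (F(x) = -2 + (-2/(33*x))/2 = -2 - 1/(33*x))
F(1)*135 + Z = (-2 - 1/33/1)*135 + 36 = (-2 - 1/33*1)*135 + 36 = (-2 - 1/33)*135 + 36 = -67/33*135 + 36 = -3015/11 + 36 = -2619/11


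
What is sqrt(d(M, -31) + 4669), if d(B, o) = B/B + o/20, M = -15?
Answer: sqrt(466845)/10 ≈ 68.326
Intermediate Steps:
d(B, o) = 1 + o/20 (d(B, o) = 1 + o*(1/20) = 1 + o/20)
sqrt(d(M, -31) + 4669) = sqrt((1 + (1/20)*(-31)) + 4669) = sqrt((1 - 31/20) + 4669) = sqrt(-11/20 + 4669) = sqrt(93369/20) = sqrt(466845)/10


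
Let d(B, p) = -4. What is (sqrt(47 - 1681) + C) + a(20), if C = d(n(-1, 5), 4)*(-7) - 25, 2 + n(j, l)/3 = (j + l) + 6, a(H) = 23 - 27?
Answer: -1 + I*sqrt(1634) ≈ -1.0 + 40.423*I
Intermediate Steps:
a(H) = -4
n(j, l) = 12 + 3*j + 3*l (n(j, l) = -6 + 3*((j + l) + 6) = -6 + 3*(6 + j + l) = -6 + (18 + 3*j + 3*l) = 12 + 3*j + 3*l)
C = 3 (C = -4*(-7) - 25 = 28 - 25 = 3)
(sqrt(47 - 1681) + C) + a(20) = (sqrt(47 - 1681) + 3) - 4 = (sqrt(-1634) + 3) - 4 = (I*sqrt(1634) + 3) - 4 = (3 + I*sqrt(1634)) - 4 = -1 + I*sqrt(1634)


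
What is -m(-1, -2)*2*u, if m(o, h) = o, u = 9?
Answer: 18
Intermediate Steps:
-m(-1, -2)*2*u = -(-1*2)*9 = -(-2)*9 = -1*(-18) = 18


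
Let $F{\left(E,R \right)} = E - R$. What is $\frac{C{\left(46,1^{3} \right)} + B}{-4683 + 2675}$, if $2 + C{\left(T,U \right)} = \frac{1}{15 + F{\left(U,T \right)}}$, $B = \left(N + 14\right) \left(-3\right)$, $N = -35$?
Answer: $- \frac{1829}{60240} \approx -0.030362$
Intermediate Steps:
$B = 63$ ($B = \left(-35 + 14\right) \left(-3\right) = \left(-21\right) \left(-3\right) = 63$)
$C{\left(T,U \right)} = -2 + \frac{1}{15 + U - T}$ ($C{\left(T,U \right)} = -2 + \frac{1}{15 - \left(T - U\right)} = -2 + \frac{1}{15 + U - T}$)
$\frac{C{\left(46,1^{3} \right)} + B}{-4683 + 2675} = \frac{\frac{-29 - 2 \cdot 1^{3} + 2 \cdot 46}{15 + 1^{3} - 46} + 63}{-4683 + 2675} = \frac{\frac{-29 - 2 + 92}{15 + 1 - 46} + 63}{-2008} = \left(\frac{-29 - 2 + 92}{-30} + 63\right) \left(- \frac{1}{2008}\right) = \left(\left(- \frac{1}{30}\right) 61 + 63\right) \left(- \frac{1}{2008}\right) = \left(- \frac{61}{30} + 63\right) \left(- \frac{1}{2008}\right) = \frac{1829}{30} \left(- \frac{1}{2008}\right) = - \frac{1829}{60240}$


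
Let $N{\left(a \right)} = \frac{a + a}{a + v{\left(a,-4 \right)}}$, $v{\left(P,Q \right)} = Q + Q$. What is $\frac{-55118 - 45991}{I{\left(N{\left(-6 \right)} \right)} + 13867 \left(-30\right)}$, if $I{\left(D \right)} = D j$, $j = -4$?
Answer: $\frac{235921}{970698} \approx 0.24304$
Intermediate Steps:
$v{\left(P,Q \right)} = 2 Q$
$N{\left(a \right)} = \frac{2 a}{-8 + a}$ ($N{\left(a \right)} = \frac{a + a}{a + 2 \left(-4\right)} = \frac{2 a}{a - 8} = \frac{2 a}{-8 + a}$)
$I{\left(D \right)} = - 4 D$ ($I{\left(D \right)} = D \left(-4\right) = - 4 D$)
$\frac{-55118 - 45991}{I{\left(N{\left(-6 \right)} \right)} + 13867 \left(-30\right)} = \frac{-55118 - 45991}{- 4 \cdot 2 \left(-6\right) \frac{1}{-8 - 6} + 13867 \left(-30\right)} = - \frac{101109}{- 4 \cdot 2 \left(-6\right) \frac{1}{-14} - 416010} = - \frac{101109}{- 4 \cdot 2 \left(-6\right) \left(- \frac{1}{14}\right) - 416010} = - \frac{101109}{\left(-4\right) \frac{6}{7} - 416010} = - \frac{101109}{- \frac{24}{7} - 416010} = - \frac{101109}{- \frac{2912094}{7}} = \left(-101109\right) \left(- \frac{7}{2912094}\right) = \frac{235921}{970698}$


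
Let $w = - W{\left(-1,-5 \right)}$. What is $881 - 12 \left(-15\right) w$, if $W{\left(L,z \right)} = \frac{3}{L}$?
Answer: $1421$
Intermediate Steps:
$w = 3$ ($w = - \frac{3}{-1} = - 3 \left(-1\right) = \left(-1\right) \left(-3\right) = 3$)
$881 - 12 \left(-15\right) w = 881 - 12 \left(-15\right) 3 = 881 - \left(-180\right) 3 = 881 - -540 = 881 + 540 = 1421$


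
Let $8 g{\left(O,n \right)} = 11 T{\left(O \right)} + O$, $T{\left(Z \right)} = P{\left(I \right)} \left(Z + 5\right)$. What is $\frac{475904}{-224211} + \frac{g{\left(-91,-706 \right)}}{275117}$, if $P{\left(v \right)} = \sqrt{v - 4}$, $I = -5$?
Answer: $- \frac{80573434565}{37959543192} - \frac{1419 i}{1100468} \approx -2.1226 - 0.0012895 i$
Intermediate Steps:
$P{\left(v \right)} = \sqrt{-4 + v}$
$T{\left(Z \right)} = 3 i \left(5 + Z\right)$ ($T{\left(Z \right)} = \sqrt{-4 - 5} \left(Z + 5\right) = \sqrt{-9} \left(5 + Z\right) = 3 i \left(5 + Z\right)$)
$g{\left(O,n \right)} = \frac{O}{8} + \frac{33 i \left(5 + O\right)}{8}$ ($g{\left(O,n \right)} = \frac{11 \cdot 3 i \left(5 + O\right) + O}{8} = \frac{33 i \left(5 + O\right) + O}{8} = \frac{O + 33 i \left(5 + O\right)}{8} = \frac{O}{8} + \frac{33 i \left(5 + O\right)}{8}$)
$\frac{475904}{-224211} + \frac{g{\left(-91,-706 \right)}}{275117} = \frac{475904}{-224211} + \frac{\frac{1}{8} \left(-91\right) + \frac{33 i \left(5 - 91\right)}{8}}{275117} = 475904 \left(- \frac{1}{224211}\right) + \left(- \frac{91}{8} + \frac{33}{8} i \left(-86\right)\right) \frac{1}{275117} = - \frac{36608}{17247} + \left(- \frac{91}{8} - \frac{1419 i}{4}\right) \frac{1}{275117} = - \frac{36608}{17247} - \left(\frac{91}{2200936} + \frac{1419 i}{1100468}\right) = - \frac{80573434565}{37959543192} - \frac{1419 i}{1100468}$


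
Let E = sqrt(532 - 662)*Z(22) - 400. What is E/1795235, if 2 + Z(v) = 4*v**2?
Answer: -80/359047 + 1934*I*sqrt(130)/1795235 ≈ -0.00022281 + 0.012283*I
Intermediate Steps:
Z(v) = -2 + 4*v**2
E = -400 + 1934*I*sqrt(130) (E = sqrt(532 - 662)*(-2 + 4*22**2) - 400 = sqrt(-130)*(-2 + 4*484) - 400 = (I*sqrt(130))*(-2 + 1936) - 400 = (I*sqrt(130))*1934 - 400 = 1934*I*sqrt(130) - 400 = -400 + 1934*I*sqrt(130) ≈ -400.0 + 22051.0*I)
E/1795235 = (-400 + 1934*I*sqrt(130))/1795235 = (-400 + 1934*I*sqrt(130))*(1/1795235) = -80/359047 + 1934*I*sqrt(130)/1795235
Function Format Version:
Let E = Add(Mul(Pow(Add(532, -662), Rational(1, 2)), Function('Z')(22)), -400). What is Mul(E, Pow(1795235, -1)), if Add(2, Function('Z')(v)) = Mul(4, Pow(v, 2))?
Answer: Add(Rational(-80, 359047), Mul(Rational(1934, 1795235), I, Pow(130, Rational(1, 2)))) ≈ Add(-0.00022281, Mul(0.012283, I))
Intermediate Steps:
Function('Z')(v) = Add(-2, Mul(4, Pow(v, 2)))
E = Add(-400, Mul(1934, I, Pow(130, Rational(1, 2)))) (E = Add(Mul(Pow(Add(532, -662), Rational(1, 2)), Add(-2, Mul(4, Pow(22, 2)))), -400) = Add(Mul(Pow(-130, Rational(1, 2)), Add(-2, Mul(4, 484))), -400) = Add(Mul(Mul(I, Pow(130, Rational(1, 2))), Add(-2, 1936)), -400) = Add(Mul(Mul(I, Pow(130, Rational(1, 2))), 1934), -400) = Add(Mul(1934, I, Pow(130, Rational(1, 2))), -400) = Add(-400, Mul(1934, I, Pow(130, Rational(1, 2)))) ≈ Add(-400.00, Mul(22051., I)))
Mul(E, Pow(1795235, -1)) = Mul(Add(-400, Mul(1934, I, Pow(130, Rational(1, 2)))), Pow(1795235, -1)) = Mul(Add(-400, Mul(1934, I, Pow(130, Rational(1, 2)))), Rational(1, 1795235)) = Add(Rational(-80, 359047), Mul(Rational(1934, 1795235), I, Pow(130, Rational(1, 2))))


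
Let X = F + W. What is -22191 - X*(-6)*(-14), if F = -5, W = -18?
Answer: -20259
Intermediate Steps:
X = -23 (X = -5 - 18 = -23)
-22191 - X*(-6)*(-14) = -22191 - (-23*(-6))*(-14) = -22191 - 138*(-14) = -22191 - 1*(-1932) = -22191 + 1932 = -20259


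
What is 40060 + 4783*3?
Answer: 54409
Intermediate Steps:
40060 + 4783*3 = 40060 + 14349 = 54409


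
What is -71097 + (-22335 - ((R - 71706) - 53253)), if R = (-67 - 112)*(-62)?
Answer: 20429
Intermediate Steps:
R = 11098 (R = -179*(-62) = 11098)
-71097 + (-22335 - ((R - 71706) - 53253)) = -71097 + (-22335 - ((11098 - 71706) - 53253)) = -71097 + (-22335 - (-60608 - 53253)) = -71097 + (-22335 - 1*(-113861)) = -71097 + (-22335 + 113861) = -71097 + 91526 = 20429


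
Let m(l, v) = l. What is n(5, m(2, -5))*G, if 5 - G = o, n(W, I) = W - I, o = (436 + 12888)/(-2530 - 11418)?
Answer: 62298/3487 ≈ 17.866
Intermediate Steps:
o = -3331/3487 (o = 13324/(-13948) = 13324*(-1/13948) = -3331/3487 ≈ -0.95526)
G = 20766/3487 (G = 5 - 1*(-3331/3487) = 5 + 3331/3487 = 20766/3487 ≈ 5.9553)
n(5, m(2, -5))*G = (5 - 1*2)*(20766/3487) = (5 - 2)*(20766/3487) = 3*(20766/3487) = 62298/3487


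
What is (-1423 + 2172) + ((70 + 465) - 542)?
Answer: 742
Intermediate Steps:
(-1423 + 2172) + ((70 + 465) - 542) = 749 + (535 - 542) = 749 - 7 = 742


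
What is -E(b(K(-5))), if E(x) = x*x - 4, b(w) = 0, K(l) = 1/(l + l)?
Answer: 4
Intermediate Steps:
K(l) = 1/(2*l)
E(x) = -4 + x² (E(x) = x² - 4 = -4 + x²)
-E(b(K(-5))) = -(-4 + 0²) = -(-4 + 0) = -1*(-4) = 4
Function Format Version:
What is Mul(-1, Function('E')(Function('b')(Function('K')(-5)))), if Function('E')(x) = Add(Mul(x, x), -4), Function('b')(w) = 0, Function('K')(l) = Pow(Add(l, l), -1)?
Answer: 4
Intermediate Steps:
Function('K')(l) = Mul(Rational(1, 2), Pow(l, -1)) (Function('K')(l) = Pow(Mul(2, l), -1) = Mul(Rational(1, 2), Pow(l, -1)))
Function('E')(x) = Add(-4, Pow(x, 2)) (Function('E')(x) = Add(Pow(x, 2), -4) = Add(-4, Pow(x, 2)))
Mul(-1, Function('E')(Function('b')(Function('K')(-5)))) = Mul(-1, Add(-4, Pow(0, 2))) = Mul(-1, Add(-4, 0)) = Mul(-1, -4) = 4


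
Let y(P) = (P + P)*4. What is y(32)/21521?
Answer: 256/21521 ≈ 0.011895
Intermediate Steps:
y(P) = 8*P (y(P) = (2*P)*4 = 8*P)
y(32)/21521 = (8*32)/21521 = 256*(1/21521) = 256/21521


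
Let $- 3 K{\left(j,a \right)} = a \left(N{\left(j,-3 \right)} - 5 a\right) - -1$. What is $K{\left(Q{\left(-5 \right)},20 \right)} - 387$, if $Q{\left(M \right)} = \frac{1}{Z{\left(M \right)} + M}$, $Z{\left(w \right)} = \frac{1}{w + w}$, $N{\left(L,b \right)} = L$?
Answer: $\frac{42938}{153} \approx 280.64$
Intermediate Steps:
$Z{\left(w \right)} = \frac{1}{2 w}$
$Q{\left(M \right)} = \frac{1}{M + \frac{1}{2 M}}$ ($Q{\left(M \right)} = \frac{1}{\frac{1}{2 M} + M} = \frac{1}{M + \frac{1}{2 M}}$)
$K{\left(j,a \right)} = - \frac{1}{3} - \frac{a \left(j - 5 a\right)}{3}$ ($K{\left(j,a \right)} = - \frac{a \left(j - 5 a\right) - -1}{3} = - \frac{a \left(j - 5 a\right) + 1}{3} = - \frac{1 + a \left(j - 5 a\right)}{3} = - \frac{1}{3} - \frac{a \left(j - 5 a\right)}{3}$)
$K{\left(Q{\left(-5 \right)},20 \right)} - 387 = \left(- \frac{1}{3} + \frac{5 \cdot 20^{2}}{3} - \frac{20 \cdot 2 \left(-5\right) \frac{1}{1 + 2 \left(-5\right)^{2}}}{3}\right) - 387 = \left(- \frac{1}{3} + \frac{5}{3} \cdot 400 - \frac{20 \cdot 2 \left(-5\right) \frac{1}{1 + 2 \cdot 25}}{3}\right) - 387 = \left(- \frac{1}{3} + \frac{2000}{3} - \frac{20 \cdot 2 \left(-5\right) \frac{1}{1 + 50}}{3}\right) - 387 = \left(- \frac{1}{3} + \frac{2000}{3} - \frac{20 \cdot 2 \left(-5\right) \frac{1}{51}}{3}\right) - 387 = \left(- \frac{1}{3} + \frac{2000}{3} - \frac{20}{3} \left(- \frac{10}{51}\right)\right) - 387 = \left(- \frac{1}{3} + \frac{2000}{3} + \frac{200}{153}\right) - 387 = \frac{102149}{153} - 387 = \frac{42938}{153}$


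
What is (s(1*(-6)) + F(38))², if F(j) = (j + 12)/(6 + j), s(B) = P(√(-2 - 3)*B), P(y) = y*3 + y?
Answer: (25 - 528*I*√5)²/484 ≈ -2878.7 - 121.97*I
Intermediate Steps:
P(y) = 4*y (P(y) = 3*y + y = 4*y)
s(B) = 4*I*B*√5 (s(B) = 4*(√(-2 - 3)*B) = 4*(√(-5)*B) = 4*((I*√5)*B) = 4*(I*B*√5) = 4*I*B*√5)
F(j) = (12 + j)/(6 + j)
(s(1*(-6)) + F(38))² = (4*I*(1*(-6))*√5 + (12 + 38)/(6 + 38))² = (4*I*(-6)*√5 + 50/44)² = (-24*I*√5 + (1/44)*50)² = (-24*I*√5 + 25/22)² = (25/22 - 24*I*√5)²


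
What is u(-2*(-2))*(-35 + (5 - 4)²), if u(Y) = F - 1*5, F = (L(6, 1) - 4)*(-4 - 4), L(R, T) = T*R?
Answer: 714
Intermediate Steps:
L(R, T) = R*T
F = -16 (F = (6*1 - 4)*(-4 - 4) = (6 - 4)*(-8) = 2*(-8) = -16)
u(Y) = -21 (u(Y) = -16 - 1*5 = -16 - 5 = -21)
u(-2*(-2))*(-35 + (5 - 4)²) = -21*(-35 + (5 - 4)²) = -21*(-35 + 1²) = -21*(-35 + 1) = -21*(-34) = 714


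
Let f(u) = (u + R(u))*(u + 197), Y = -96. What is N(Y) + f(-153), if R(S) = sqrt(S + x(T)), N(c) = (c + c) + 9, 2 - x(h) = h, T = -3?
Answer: -6915 + 88*I*sqrt(37) ≈ -6915.0 + 535.28*I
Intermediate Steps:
x(h) = 2 - h
N(c) = 9 + 2*c (N(c) = 2*c + 9 = 9 + 2*c)
R(S) = sqrt(5 + S) (R(S) = sqrt(S + (2 - 1*(-3))) = sqrt(S + (2 + 3)) = sqrt(S + 5) = sqrt(5 + S))
f(u) = (197 + u)*(u + sqrt(5 + u)) (f(u) = (u + sqrt(5 + u))*(u + 197) = (u + sqrt(5 + u))*(197 + u) = (197 + u)*(u + sqrt(5 + u)))
N(Y) + f(-153) = (9 + 2*(-96)) + ((-153)**2 + 197*(-153) + 197*sqrt(5 - 153) - 153*sqrt(5 - 153)) = (9 - 192) + (23409 - 30141 + 197*sqrt(-148) - 306*I*sqrt(37)) = -183 + (23409 - 30141 + 197*(2*I*sqrt(37)) - 306*I*sqrt(37)) = -183 + (23409 - 30141 + 394*I*sqrt(37) - 306*I*sqrt(37)) = -183 + (-6732 + 88*I*sqrt(37)) = -6915 + 88*I*sqrt(37)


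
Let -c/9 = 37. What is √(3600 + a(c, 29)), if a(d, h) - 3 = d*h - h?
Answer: I*√6083 ≈ 77.994*I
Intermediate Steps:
c = -333 (c = -9*37 = -333)
a(d, h) = 3 - h + d*h (a(d, h) = 3 + (d*h - h) = 3 + (-h + d*h) = 3 - h + d*h)
√(3600 + a(c, 29)) = √(3600 + (3 - 1*29 - 333*29)) = √(3600 + (3 - 29 - 9657)) = √(3600 - 9683) = √(-6083) = I*√6083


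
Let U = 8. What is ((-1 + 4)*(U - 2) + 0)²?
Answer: 324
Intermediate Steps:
((-1 + 4)*(U - 2) + 0)² = ((-1 + 4)*(8 - 2) + 0)² = (3*6 + 0)² = (18 + 0)² = 18² = 324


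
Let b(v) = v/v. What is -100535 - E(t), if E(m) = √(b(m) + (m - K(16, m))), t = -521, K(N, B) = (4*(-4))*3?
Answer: -100535 - 2*I*√118 ≈ -1.0054e+5 - 21.726*I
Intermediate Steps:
b(v) = 1
K(N, B) = -48 (K(N, B) = -16*3 = -48)
E(m) = √(49 + m) (E(m) = √(1 + (m - 1*(-48))) = √(1 + (m + 48)) = √(1 + (48 + m)) = √(49 + m))
-100535 - E(t) = -100535 - √(49 - 521) = -100535 - √(-472) = -100535 - 2*I*√118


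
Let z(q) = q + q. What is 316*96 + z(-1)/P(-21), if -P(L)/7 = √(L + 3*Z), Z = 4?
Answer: 30336 - 2*I/21 ≈ 30336.0 - 0.095238*I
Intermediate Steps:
P(L) = -7*√(12 + L) (P(L) = -7*√(L + 3*4) = -7*√(L + 12) = -7*√(12 + L))
z(q) = 2*q
316*96 + z(-1)/P(-21) = 316*96 + (2*(-1))/((-7*√(12 - 21))) = 30336 - 2*I/21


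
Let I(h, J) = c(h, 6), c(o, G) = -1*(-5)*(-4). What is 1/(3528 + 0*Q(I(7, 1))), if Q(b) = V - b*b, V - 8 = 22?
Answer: 1/3528 ≈ 0.00028345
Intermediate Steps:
V = 30 (V = 8 + 22 = 30)
c(o, G) = -20 (c(o, G) = 5*(-4) = -20)
I(h, J) = -20
Q(b) = 30 - b**2 (Q(b) = 30 - b*b = 30 - b**2)
1/(3528 + 0*Q(I(7, 1))) = 1/(3528 + 0*(30 - 1*(-20)**2)) = 1/(3528 + 0*(30 - 1*400)) = 1/(3528 + 0*(30 - 400)) = 1/(3528 + 0*(-370)) = 1/(3528 + 0) = 1/3528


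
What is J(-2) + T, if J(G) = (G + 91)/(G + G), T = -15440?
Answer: -61849/4 ≈ -15462.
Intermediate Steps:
J(G) = (91 + G)/(2*G) (J(G) = (91 + G)/((2*G)) = (91 + G)*(1/(2*G)) = (91 + G)/(2*G))
J(-2) + T = (½)*(91 - 2)/(-2) - 15440 = (½)*(-½)*89 - 15440 = -89/4 - 15440 = -61849/4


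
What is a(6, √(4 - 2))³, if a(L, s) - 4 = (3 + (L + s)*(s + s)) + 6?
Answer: 19601 + 13860*√2 ≈ 39202.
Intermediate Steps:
a(L, s) = 13 + 2*s*(L + s) (a(L, s) = 4 + ((3 + (L + s)*(s + s)) + 6) = 4 + ((3 + (L + s)*(2*s)) + 6) = 4 + ((3 + 2*s*(L + s)) + 6) = 4 + (9 + 2*s*(L + s)) = 13 + 2*s*(L + s))
a(6, √(4 - 2))³ = (13 + 2*(√(4 - 2))² + 2*6*√(4 - 2))³ = (13 + 2*(√2)² + 2*6*√2)³ = (13 + 2*2 + 12*√2)³ = (13 + 4 + 12*√2)³ = (17 + 12*√2)³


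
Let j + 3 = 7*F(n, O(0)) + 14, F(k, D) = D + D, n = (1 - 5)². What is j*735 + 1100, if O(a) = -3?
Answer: -21685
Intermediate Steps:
n = 16 (n = (-4)² = 16)
F(k, D) = 2*D
j = -31 (j = -3 + (7*(2*(-3)) + 14) = -3 + (7*(-6) + 14) = -3 + (-42 + 14) = -3 - 28 = -31)
j*735 + 1100 = -31*735 + 1100 = -22785 + 1100 = -21685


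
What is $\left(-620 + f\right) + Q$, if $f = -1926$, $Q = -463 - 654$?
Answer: $-3663$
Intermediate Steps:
$Q = -1117$
$\left(-620 + f\right) + Q = \left(-620 - 1926\right) - 1117 = -2546 - 1117 = -3663$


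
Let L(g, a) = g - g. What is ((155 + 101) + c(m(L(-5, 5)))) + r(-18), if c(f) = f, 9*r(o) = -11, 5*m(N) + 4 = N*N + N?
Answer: 11429/45 ≈ 253.98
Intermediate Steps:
L(g, a) = 0
m(N) = -⅘ + N/5 + N²/5 (m(N) = -⅘ + (N*N + N)/5 = -⅘ + (N² + N)/5 = -⅘ + (N + N²)/5 = -⅘ + (N/5 + N²/5) = -⅘ + N/5 + N²/5)
r(o) = -11/9 (r(o) = (⅑)*(-11) = -11/9)
((155 + 101) + c(m(L(-5, 5)))) + r(-18) = ((155 + 101) + (-⅘ + (⅕)*0 + (⅕)*0²)) - 11/9 = (256 + (-⅘ + 0 + (⅕)*0)) - 11/9 = (256 + (-⅘ + 0 + 0)) - 11/9 = (256 - ⅘) - 11/9 = 1276/5 - 11/9 = 11429/45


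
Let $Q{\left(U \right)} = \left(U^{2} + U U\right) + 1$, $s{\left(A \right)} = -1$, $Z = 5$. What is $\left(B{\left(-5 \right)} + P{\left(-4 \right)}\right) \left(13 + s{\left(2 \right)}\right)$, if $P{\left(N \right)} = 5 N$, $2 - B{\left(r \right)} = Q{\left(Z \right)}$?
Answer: $-828$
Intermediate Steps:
$Q{\left(U \right)} = 1 + 2 U^{2}$ ($Q{\left(U \right)} = \left(U^{2} + U^{2}\right) + 1 = 2 U^{2} + 1 = 1 + 2 U^{2}$)
$B{\left(r \right)} = -49$ ($B{\left(r \right)} = 2 - \left(1 + 2 \cdot 5^{2}\right) = 2 - \left(1 + 2 \cdot 25\right) = 2 - \left(1 + 50\right) = 2 - 51 = -49$)
$\left(B{\left(-5 \right)} + P{\left(-4 \right)}\right) \left(13 + s{\left(2 \right)}\right) = \left(-49 + 5 \left(-4\right)\right) \left(13 - 1\right) = \left(-49 - 20\right) 12 = \left(-69\right) 12 = -828$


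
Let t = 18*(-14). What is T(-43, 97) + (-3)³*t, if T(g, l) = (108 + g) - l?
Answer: 6772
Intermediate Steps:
T(g, l) = 108 + g - l
t = -252
T(-43, 97) + (-3)³*t = (108 - 43 - 1*97) + (-3)³*(-252) = (108 - 43 - 97) - 27*(-252) = -32 + 6804 = 6772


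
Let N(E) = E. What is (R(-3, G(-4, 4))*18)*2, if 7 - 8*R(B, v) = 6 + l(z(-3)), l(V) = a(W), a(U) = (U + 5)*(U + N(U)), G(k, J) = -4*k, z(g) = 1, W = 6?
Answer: -1179/2 ≈ -589.50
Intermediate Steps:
a(U) = 2*U*(5 + U) (a(U) = (U + 5)*(U + U) = (5 + U)*(2*U) = 2*U*(5 + U))
l(V) = 132 (l(V) = 2*6*(5 + 6) = 2*6*11 = 132)
R(B, v) = -131/8 (R(B, v) = 7/8 - (6 + 132)/8 = 7/8 - 1/8*138 = 7/8 - 69/4 = -131/8)
(R(-3, G(-4, 4))*18)*2 = -131/8*18*2 = -1179/4*2 = -1179/2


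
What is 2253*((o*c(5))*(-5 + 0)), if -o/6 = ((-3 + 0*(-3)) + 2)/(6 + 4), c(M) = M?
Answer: -33795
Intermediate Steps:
o = ⅗ (o = -6*((-3 + 0*(-3)) + 2)/(6 + 4) = -6*((-3 + 0) + 2)/10 = -6*(-3 + 2)/10 = -(-6)/10 = -6*(-⅒) = ⅗ ≈ 0.60000)
2253*((o*c(5))*(-5 + 0)) = 2253*(((⅗)*5)*(-5 + 0)) = 2253*(3*(-5)) = 2253*(-15) = -33795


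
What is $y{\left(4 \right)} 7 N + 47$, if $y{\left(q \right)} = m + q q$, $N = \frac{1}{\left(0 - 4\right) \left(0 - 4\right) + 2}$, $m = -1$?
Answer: $\frac{317}{6} \approx 52.833$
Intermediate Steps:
$N = \frac{1}{18}$ ($N = \frac{1}{\left(-4\right) \left(-4\right) + 2} = \frac{1}{16 + 2} = \frac{1}{18} \approx 0.055556$)
$y{\left(q \right)} = -1 + q^{2}$ ($y{\left(q \right)} = -1 + q q = -1 + q^{2}$)
$y{\left(4 \right)} 7 N + 47 = \left(-1 + 4^{2}\right) 7 \cdot \frac{1}{18} + 47 = \left(-1 + 16\right) \frac{7}{18} + 47 = 15 \cdot \frac{7}{18} + 47 = \frac{35}{6} + 47 = \frac{317}{6}$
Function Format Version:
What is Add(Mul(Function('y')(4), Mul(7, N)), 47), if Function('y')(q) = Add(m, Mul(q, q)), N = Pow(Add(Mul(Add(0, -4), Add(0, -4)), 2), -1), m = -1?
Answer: Rational(317, 6) ≈ 52.833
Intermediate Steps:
N = Rational(1, 18) (N = Pow(Add(Mul(-4, -4), 2), -1) = Pow(Add(16, 2), -1) = Pow(18, -1) = Rational(1, 18) ≈ 0.055556)
Function('y')(q) = Add(-1, Pow(q, 2)) (Function('y')(q) = Add(-1, Mul(q, q)) = Add(-1, Pow(q, 2)))
Add(Mul(Function('y')(4), Mul(7, N)), 47) = Add(Mul(Add(-1, Pow(4, 2)), Mul(7, Rational(1, 18))), 47) = Add(Mul(Add(-1, 16), Rational(7, 18)), 47) = Add(Mul(15, Rational(7, 18)), 47) = Add(Rational(35, 6), 47) = Rational(317, 6)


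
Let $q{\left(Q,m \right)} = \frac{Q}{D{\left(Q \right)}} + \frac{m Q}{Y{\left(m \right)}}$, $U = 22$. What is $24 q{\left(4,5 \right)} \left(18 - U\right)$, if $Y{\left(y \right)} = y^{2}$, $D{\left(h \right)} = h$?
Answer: $- \frac{864}{5} \approx -172.8$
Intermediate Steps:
$q{\left(Q,m \right)} = 1 + \frac{Q}{m}$ ($q{\left(Q,m \right)} = \frac{Q}{Q} + \frac{m Q}{m^{2}} = 1 + \frac{Q m}{m^{2}} = 1 + \frac{Q}{m}$)
$24 q{\left(4,5 \right)} \left(18 - U\right) = 24 \frac{4 + 5}{5} \left(18 - 22\right) = 24 \cdot \frac{1}{5} \cdot 9 \left(18 - 22\right) = 24 \cdot \frac{9}{5} \left(-4\right) = \frac{216}{5} \left(-4\right) = - \frac{864}{5}$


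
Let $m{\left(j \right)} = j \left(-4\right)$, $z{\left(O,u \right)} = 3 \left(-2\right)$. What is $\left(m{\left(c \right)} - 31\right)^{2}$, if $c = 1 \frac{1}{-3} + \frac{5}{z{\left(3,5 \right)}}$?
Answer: $\frac{6241}{9} \approx 693.44$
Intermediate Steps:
$z{\left(O,u \right)} = -6$
$c = - \frac{7}{6}$ ($c = 1 \frac{1}{-3} + \frac{5}{-6} = 1 \left(- \frac{1}{3}\right) + 5 \left(- \frac{1}{6}\right) = - \frac{1}{3} - \frac{5}{6} = - \frac{7}{6} \approx -1.1667$)
$m{\left(j \right)} = - 4 j$
$\left(m{\left(c \right)} - 31\right)^{2} = \left(\left(-4\right) \left(- \frac{7}{6}\right) - 31\right)^{2} = \left(\frac{14}{3} - 31\right)^{2} = \left(- \frac{79}{3}\right)^{2} = \frac{6241}{9}$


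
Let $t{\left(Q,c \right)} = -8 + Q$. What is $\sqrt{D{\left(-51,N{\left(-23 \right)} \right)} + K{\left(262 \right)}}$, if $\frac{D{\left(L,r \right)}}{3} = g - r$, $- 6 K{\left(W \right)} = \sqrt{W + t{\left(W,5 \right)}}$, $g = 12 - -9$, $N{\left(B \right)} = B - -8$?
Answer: $\frac{\sqrt{972 - 3 \sqrt{129}}}{3} \approx 10.209$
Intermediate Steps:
$N{\left(B \right)} = 8 + B$ ($N{\left(B \right)} = B + 8 = 8 + B$)
$g = 21$ ($g = 12 + 9 = 21$)
$K{\left(W \right)} = - \frac{\sqrt{-8 + 2 W}}{6}$ ($K{\left(W \right)} = - \frac{\sqrt{W + \left(-8 + W\right)}}{6} = - \frac{\sqrt{-8 + 2 W}}{6}$)
$D{\left(L,r \right)} = 63 - 3 r$ ($D{\left(L,r \right)} = 3 \left(21 - r\right) = 63 - 3 r$)
$\sqrt{D{\left(-51,N{\left(-23 \right)} \right)} + K{\left(262 \right)}} = \sqrt{\left(63 - 3 \left(8 - 23\right)\right) - \frac{\sqrt{-8 + 2 \cdot 262}}{6}} = \sqrt{\left(63 - -45\right) - \frac{\sqrt{-8 + 524}}{6}} = \sqrt{\left(63 + 45\right) - \frac{\sqrt{516}}{6}} = \sqrt{108 - \frac{2 \sqrt{129}}{6}} = \sqrt{108 - \frac{\sqrt{129}}{3}}$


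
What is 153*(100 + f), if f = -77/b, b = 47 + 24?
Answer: 1074519/71 ≈ 15134.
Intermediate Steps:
b = 71
f = -77/71 ≈ -1.0845
153*(100 + f) = 153*(100 - 77/71) = 153*(7023/71) = 1074519/71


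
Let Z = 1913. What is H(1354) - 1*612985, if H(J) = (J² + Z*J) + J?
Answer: 3811887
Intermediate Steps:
H(J) = J² + 1914*J (H(J) = (J² + 1913*J) + J = J² + 1914*J)
H(1354) - 1*612985 = 1354*(1914 + 1354) - 1*612985 = 1354*3268 - 612985 = 4424872 - 612985 = 3811887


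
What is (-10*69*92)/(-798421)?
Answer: 63480/798421 ≈ 0.079507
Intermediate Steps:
(-10*69*92)/(-798421) = -690*92*(-1/798421) = -63480*(-1/798421) = 63480/798421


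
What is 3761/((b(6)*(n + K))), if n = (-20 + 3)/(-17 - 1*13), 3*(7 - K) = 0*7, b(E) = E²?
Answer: 18805/1362 ≈ 13.807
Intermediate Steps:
K = 7 (K = 7 - 0*7 = 7 - ⅓*0 = 7 + 0 = 7)
n = 17/30 (n = -17/(-17 - 13) = -17/(-30) = -17*(-1/30) = 17/30 ≈ 0.56667)
3761/((b(6)*(n + K))) = 3761/((6²*(17/30 + 7))) = 3761/((36*(227/30))) = 3761/(1362/5) = 3761*(5/1362) = 18805/1362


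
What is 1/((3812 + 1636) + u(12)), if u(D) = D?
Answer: 1/5460 ≈ 0.00018315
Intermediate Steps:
1/((3812 + 1636) + u(12)) = 1/((3812 + 1636) + 12) = 1/(5448 + 12) = 1/5460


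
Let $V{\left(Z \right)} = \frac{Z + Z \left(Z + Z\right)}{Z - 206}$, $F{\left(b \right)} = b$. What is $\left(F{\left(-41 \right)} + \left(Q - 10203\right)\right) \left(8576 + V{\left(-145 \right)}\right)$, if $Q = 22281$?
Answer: $\frac{35729078027}{351} \approx 1.0179 \cdot 10^{8}$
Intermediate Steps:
$V{\left(Z \right)} = \frac{Z + 2 Z^{2}}{-206 + Z}$ ($V{\left(Z \right)} = \frac{Z + Z 2 Z}{-206 + Z} = \frac{Z + 2 Z^{2}}{-206 + Z}$)
$\left(F{\left(-41 \right)} + \left(Q - 10203\right)\right) \left(8576 + V{\left(-145 \right)}\right) = \left(-41 + \left(22281 - 10203\right)\right) \left(8576 - \frac{145 \left(1 + 2 \left(-145\right)\right)}{-206 - 145}\right) = \left(-41 + 12078\right) \left(8576 - \frac{145 \left(1 - 290\right)}{-351}\right) = 12037 \left(8576 - \left(- \frac{145}{351}\right) \left(-289\right)\right) = 12037 \left(8576 - \frac{41905}{351}\right) = 12037 \cdot \frac{2968271}{351} = \frac{35729078027}{351}$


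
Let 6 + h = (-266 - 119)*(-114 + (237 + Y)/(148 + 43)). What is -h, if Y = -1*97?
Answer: -8327944/191 ≈ -43602.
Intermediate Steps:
Y = -97
h = 8327944/191 (h = -6 + (-266 - 119)*(-114 + (237 - 97)/(148 + 43)) = -6 - 385*(-114 + 140/191) = -6 - 385*(-21634/191) = -6 + 8329090/191 = 8327944/191 ≈ 43602.)
-h = -1*8327944/191 = -8327944/191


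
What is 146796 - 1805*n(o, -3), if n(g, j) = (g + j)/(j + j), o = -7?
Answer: 431363/3 ≈ 1.4379e+5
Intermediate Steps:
n(g, j) = (g + j)/(2*j) (n(g, j) = (g + j)/((2*j)) = (g + j)*(1/(2*j)) = (g + j)/(2*j))
146796 - 1805*n(o, -3) = 146796 - 1805*(-7 - 3)/(2*(-3)) = 146796 - 1805*(-1)*(-10)/(2*3) = 146796 - 1805*5/3 = 146796 - 9025/3 = 431363/3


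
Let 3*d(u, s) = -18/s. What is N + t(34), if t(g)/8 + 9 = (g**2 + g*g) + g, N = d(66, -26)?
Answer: 243051/13 ≈ 18696.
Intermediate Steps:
d(u, s) = -6/s (d(u, s) = (-18/s)/3 = -6/s)
N = 3/13 (N = -6/(-26) = -6*(-1/26) = 3/13 ≈ 0.23077)
t(g) = -72 + 8*g + 16*g**2 (t(g) = -72 + 8*((g**2 + g*g) + g) = -72 + 8*((g**2 + g**2) + g) = -72 + 8*(2*g**2 + g) = -72 + 8*(g + 2*g**2) = -72 + (8*g + 16*g**2) = -72 + 8*g + 16*g**2)
N + t(34) = 3/13 + (-72 + 8*34 + 16*34**2) = 3/13 + (-72 + 272 + 16*1156) = 3/13 + (-72 + 272 + 18496) = 3/13 + 18696 = 243051/13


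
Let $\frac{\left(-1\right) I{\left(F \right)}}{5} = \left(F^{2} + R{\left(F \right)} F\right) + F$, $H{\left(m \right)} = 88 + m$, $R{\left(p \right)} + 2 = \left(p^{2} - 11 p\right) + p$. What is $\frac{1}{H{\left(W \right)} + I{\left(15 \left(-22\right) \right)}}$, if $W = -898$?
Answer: $\frac{1}{184583040} \approx 5.4176 \cdot 10^{-9}$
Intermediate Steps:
$R{\left(p \right)} = -2 + p^{2} - 10 p$ ($R{\left(p \right)} = -2 + \left(\left(p^{2} - 11 p\right) + p\right) = -2 + \left(p^{2} - 10 p\right) = -2 + p^{2} - 10 p$)
$I{\left(F \right)} = - 5 F - 5 F^{2} - 5 F \left(-2 + F^{2} - 10 F\right)$ ($I{\left(F \right)} = - 5 \left(\left(F^{2} + \left(-2 + F^{2} - 10 F\right) F\right) + F\right) = - 5 \left(\left(F^{2} + F \left(-2 + F^{2} - 10 F\right)\right) + F\right) = - 5 \left(F + F^{2} + F \left(-2 + F^{2} - 10 F\right)\right) = - 5 F - 5 F^{2} - 5 F \left(-2 + F^{2} - 10 F\right)$)
$\frac{1}{H{\left(W \right)} + I{\left(15 \left(-22\right) \right)}} = \frac{1}{\left(88 - 898\right) + 5 \cdot 15 \left(-22\right) \left(1 - \left(15 \left(-22\right)\right)^{2} + 9 \cdot 15 \left(-22\right)\right)} = \frac{1}{-810 + 5 \left(-330\right) \left(1 - \left(-330\right)^{2} + 9 \left(-330\right)\right)} = \frac{1}{-810 + 5 \left(-330\right) \left(1 - 108900 - 2970\right)} = \frac{1}{-810 + 5 \left(-330\right) \left(-111869\right)} = \frac{1}{-810 + 184583850} = \frac{1}{184583040}$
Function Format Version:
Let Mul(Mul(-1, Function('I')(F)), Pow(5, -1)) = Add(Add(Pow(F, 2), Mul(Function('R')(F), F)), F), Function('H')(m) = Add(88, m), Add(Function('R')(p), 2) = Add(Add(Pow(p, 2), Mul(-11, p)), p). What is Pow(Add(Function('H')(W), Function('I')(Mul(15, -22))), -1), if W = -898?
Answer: Rational(1, 184583040) ≈ 5.4176e-9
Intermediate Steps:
Function('R')(p) = Add(-2, Pow(p, 2), Mul(-10, p)) (Function('R')(p) = Add(-2, Add(Add(Pow(p, 2), Mul(-11, p)), p)) = Add(-2, Add(Pow(p, 2), Mul(-10, p))) = Add(-2, Pow(p, 2), Mul(-10, p)))
Function('I')(F) = Add(Mul(-5, F), Mul(-5, Pow(F, 2)), Mul(-5, F, Add(-2, Pow(F, 2), Mul(-10, F)))) (Function('I')(F) = Mul(-5, Add(Add(Pow(F, 2), Mul(Add(-2, Pow(F, 2), Mul(-10, F)), F)), F)) = Mul(-5, Add(Add(Pow(F, 2), Mul(F, Add(-2, Pow(F, 2), Mul(-10, F)))), F)) = Mul(-5, Add(F, Pow(F, 2), Mul(F, Add(-2, Pow(F, 2), Mul(-10, F))))) = Add(Mul(-5, F), Mul(-5, Pow(F, 2)), Mul(-5, F, Add(-2, Pow(F, 2), Mul(-10, F)))))
Pow(Add(Function('H')(W), Function('I')(Mul(15, -22))), -1) = Pow(Add(Add(88, -898), Mul(5, Mul(15, -22), Add(1, Mul(-1, Pow(Mul(15, -22), 2)), Mul(9, Mul(15, -22))))), -1) = Pow(Add(-810, Mul(5, -330, Add(1, Mul(-1, Pow(-330, 2)), Mul(9, -330)))), -1) = Pow(Add(-810, Mul(5, -330, Add(1, Mul(-1, 108900), -2970))), -1) = Pow(Add(-810, Mul(5, -330, Add(1, -108900, -2970))), -1) = Pow(Add(-810, Mul(5, -330, -111869)), -1) = Pow(Add(-810, 184583850), -1) = Pow(184583040, -1) = Rational(1, 184583040)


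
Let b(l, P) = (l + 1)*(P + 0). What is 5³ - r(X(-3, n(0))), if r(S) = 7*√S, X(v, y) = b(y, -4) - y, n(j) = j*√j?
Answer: 125 - 14*I ≈ 125.0 - 14.0*I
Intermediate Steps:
n(j) = j^(3/2)
b(l, P) = P*(1 + l) (b(l, P) = (1 + l)*P = P*(1 + l))
X(v, y) = -4 - 5*y (X(v, y) = -4*(1 + y) - y = (-4 - 4*y) - y = -4 - 5*y)
5³ - r(X(-3, n(0))) = 5³ - 7*√(-4 - 5*0^(3/2)) = 125 - 7*√(-4 - 5*0) = 125 - 7*√(-4 + 0) = 125 - 7*√(-4) = 125 - 7*2*I = 125 - 14*I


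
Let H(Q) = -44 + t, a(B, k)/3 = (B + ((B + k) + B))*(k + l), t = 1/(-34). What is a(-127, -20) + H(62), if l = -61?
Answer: 3311565/34 ≈ 97399.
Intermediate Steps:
t = -1/34 ≈ -0.029412
a(B, k) = 3*(-61 + k)*(k + 3*B) (a(B, k) = 3*((B + ((B + k) + B))*(k - 61)) = 3*((B + (k + 2*B))*(-61 + k)) = 3*((k + 3*B)*(-61 + k)) = 3*((-61 + k)*(k + 3*B)) = 3*(-61 + k)*(k + 3*B))
H(Q) = -1497/34 (H(Q) = -44 - 1/34 = -1497/34)
a(-127, -20) + H(62) = (-549*(-127) - 183*(-20) + 3*(-20)² + 9*(-127)*(-20)) - 1497/34 = (69723 + 3660 + 3*400 + 22860) - 1497/34 = (69723 + 3660 + 1200 + 22860) - 1497/34 = 97443 - 1497/34 = 3311565/34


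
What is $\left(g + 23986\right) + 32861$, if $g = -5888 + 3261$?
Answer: $54220$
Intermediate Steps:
$g = -2627$
$\left(g + 23986\right) + 32861 = \left(-2627 + 23986\right) + 32861 = 21359 + 32861 = 54220$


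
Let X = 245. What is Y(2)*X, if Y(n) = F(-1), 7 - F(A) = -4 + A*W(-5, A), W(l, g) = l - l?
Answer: 2695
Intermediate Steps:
W(l, g) = 0
F(A) = 11 (F(A) = 7 - (-4 + A*0) = 7 - (-4 + 0) = 7 - 1*(-4) = 7 + 4 = 11)
Y(n) = 11
Y(2)*X = 11*245 = 2695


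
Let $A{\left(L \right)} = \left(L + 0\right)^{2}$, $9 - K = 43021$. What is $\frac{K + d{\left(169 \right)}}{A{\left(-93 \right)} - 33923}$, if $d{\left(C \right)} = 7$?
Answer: $\frac{43005}{25274} \approx 1.7016$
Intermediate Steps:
$K = -43012$ ($K = 9 - 43021 = -43012$)
$A{\left(L \right)} = L^{2}$
$\frac{K + d{\left(169 \right)}}{A{\left(-93 \right)} - 33923} = \frac{-43012 + 7}{\left(-93\right)^{2} - 33923} = - \frac{43005}{8649 - 33923} = - \frac{43005}{-25274} = \left(-43005\right) \left(- \frac{1}{25274}\right) = \frac{43005}{25274}$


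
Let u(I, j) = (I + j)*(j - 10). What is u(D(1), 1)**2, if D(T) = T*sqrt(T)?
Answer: 324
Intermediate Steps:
D(T) = T**(3/2)
u(I, j) = (-10 + j)*(I + j) (u(I, j) = (I + j)*(-10 + j) = (-10 + j)*(I + j))
u(D(1), 1)**2 = (1**2 - 10*1**(3/2) - 10*1 + 1**(3/2)*1)**2 = (1 - 10*1 - 10 + 1*1)**2 = (1 - 10 - 10 + 1)**2 = (-18)**2 = 324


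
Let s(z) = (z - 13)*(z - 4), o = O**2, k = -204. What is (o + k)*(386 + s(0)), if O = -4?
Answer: -82344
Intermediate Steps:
o = 16 (o = (-4)**2 = 16)
s(z) = (-13 + z)*(-4 + z)
(o + k)*(386 + s(0)) = (16 - 204)*(386 + (52 + 0**2 - 17*0)) = -188*(386 + (52 + 0 + 0)) = -188*(386 + 52) = -188*438 = -82344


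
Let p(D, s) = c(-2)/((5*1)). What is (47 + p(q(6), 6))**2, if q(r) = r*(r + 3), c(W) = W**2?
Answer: 57121/25 ≈ 2284.8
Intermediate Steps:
q(r) = r*(3 + r)
p(D, s) = 4/5 (p(D, s) = (-2)**2/((5*1)) = 4/5)
(47 + p(q(6), 6))**2 = (47 + 4/5)**2 = (239/5)**2 = 57121/25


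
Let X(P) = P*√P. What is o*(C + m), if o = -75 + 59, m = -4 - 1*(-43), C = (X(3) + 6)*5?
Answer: -1104 - 240*√3 ≈ -1519.7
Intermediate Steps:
X(P) = P^(3/2)
C = 30 + 15*√3 (C = (3^(3/2) + 6)*5 = (3*√3 + 6)*5 = (6 + 3*√3)*5 = 30 + 15*√3 ≈ 55.981)
m = 39 (m = -4 + 43 = 39)
o = -16
o*(C + m) = -16*((30 + 15*√3) + 39) = -16*(69 + 15*√3) = -1104 - 240*√3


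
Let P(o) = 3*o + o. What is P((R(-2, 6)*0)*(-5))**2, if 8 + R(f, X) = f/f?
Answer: 0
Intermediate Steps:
R(f, X) = -7 (R(f, X) = -8 + f/f = -8 + 1 = -7)
P(o) = 4*o
P((R(-2, 6)*0)*(-5))**2 = (4*(-7*0*(-5)))**2 = (4*(0*(-5)))**2 = (4*0)**2 = 0**2 = 0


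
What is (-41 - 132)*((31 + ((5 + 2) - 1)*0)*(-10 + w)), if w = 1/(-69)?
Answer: 3705833/69 ≈ 53708.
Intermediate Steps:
w = -1/69 ≈ -0.014493
(-41 - 132)*((31 + ((5 + 2) - 1)*0)*(-10 + w)) = (-41 - 132)*((31 + ((5 + 2) - 1)*0)*(-10 - 1/69)) = -173*(31 + (7 - 1)*0)*(-691)/69 = -173*(31 + 6*0)*(-691)/69 = -173*(31 + 0)*(-691)/69 = -5363*(-691)/69 = -173*(-21421/69) = 3705833/69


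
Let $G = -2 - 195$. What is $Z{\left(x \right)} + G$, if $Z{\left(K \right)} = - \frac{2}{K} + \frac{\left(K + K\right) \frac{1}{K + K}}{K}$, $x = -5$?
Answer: $- \frac{984}{5} \approx -196.8$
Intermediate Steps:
$G = -197$ ($G = -2 - 195 = -197$)
$Z{\left(K \right)} = - \frac{1}{K}$ ($Z{\left(K \right)} = - \frac{2}{K} + \frac{2 K \frac{1}{2 K}}{K} = - \frac{2}{K} + 1 \frac{1}{K} = - \frac{2}{K} + \frac{1}{K} = - \frac{1}{K}$)
$Z{\left(x \right)} + G = - \frac{1}{-5} - 197 = \left(-1\right) \left(- \frac{1}{5}\right) - 197 = \frac{1}{5} - 197 = - \frac{984}{5}$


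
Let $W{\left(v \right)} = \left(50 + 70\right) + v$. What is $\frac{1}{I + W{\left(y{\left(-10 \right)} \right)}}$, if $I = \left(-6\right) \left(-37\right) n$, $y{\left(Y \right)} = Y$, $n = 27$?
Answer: $\frac{1}{6104} \approx 0.00016383$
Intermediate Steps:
$W{\left(v \right)} = 120 + v$
$I = 5994$ ($I = \left(-6\right) \left(-37\right) 27 = 222 \cdot 27 = 5994$)
$\frac{1}{I + W{\left(y{\left(-10 \right)} \right)}} = \frac{1}{5994 + \left(120 - 10\right)} = \frac{1}{5994 + 110} = \frac{1}{6104}$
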